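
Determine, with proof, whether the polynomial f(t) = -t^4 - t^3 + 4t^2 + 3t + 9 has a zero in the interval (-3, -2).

Such a root exists.

f(-3) = -18 and f(-2) = 11, which have opposite signs.
Since f is a polynomial it is continuous on [-3, -2].
By the Intermediate Value Theorem f must vanish at some point of (-3, -2).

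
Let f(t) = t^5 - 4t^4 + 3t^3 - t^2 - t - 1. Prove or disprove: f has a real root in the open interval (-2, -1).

No such root exists.

The endpoint values f(-2) = -123 and f(-1) = -9 are both negative. Claim: f(t) < 0 for every t in (-2, -1).
Shift to the endpoint -1: with t = -1 − u (0 < u < 1), one computes f(-1 − u) = -u^5 - 9u^4 - 29u^3 - 44u^2 - 31u - 9.
The nonzero coefficients here are all negative, so for u > 0 every term is negative (or zero), and the constant term -9 is strictly negative.
Therefore f(t) < 0 throughout (-2, -1), and f has no zero there.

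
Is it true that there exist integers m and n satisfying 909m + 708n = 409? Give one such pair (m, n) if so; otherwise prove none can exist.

gcd(909, 708) = 3, so every integer of the form 909m + 708n is a multiple of 3.
But 409 = 3·136 + 1, so 3 ∤ 409.
So the equation is unsolvable over ℤ.

There are no such integers.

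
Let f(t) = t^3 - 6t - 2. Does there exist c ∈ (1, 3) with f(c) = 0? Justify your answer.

Yes, f has a root in the interval.

f(1) = -7 and f(3) = 7, which have opposite signs.
Since f is a polynomial it is continuous on [1, 3].
The Intermediate Value Theorem then guarantees some c ∈ (1, 3) with f(c) = 0.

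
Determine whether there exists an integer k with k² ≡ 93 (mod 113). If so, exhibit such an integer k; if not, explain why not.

Apply Euler's criterion with the prime 113: 93 is a quadratic residue iff 93^56 ≡ 1 (mod 113), and a non-residue iff it is ≡ −1.
Repeated squaring mod 113: 93^2 = 8649 ≡ 61; 93^4 ≡ 61² = 3721 ≡ 105; 93^8 ≡ 105² = 11025 ≡ 64; 93^16 ≡ 64² = 4096 ≡ 28; 93^32 ≡ 28² = 784 ≡ 106.
Since 56 = 32 + 16 + 8, 93^56 ≡ 106 · 28 · 64; multiplying out mod 113: 106·28 = 2968 ≡ 30, then 30·64 = 1920 ≡ 112. Thus 93^56 ≡ 112 ≡ −1 (mod 113).
The value −1 means 93 is a non-residue modulo 113, so k² ≡ 93 (mod 113) is impossible.

There is no such integer.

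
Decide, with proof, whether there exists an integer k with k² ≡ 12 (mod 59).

k = 37

k = 37 works: 37² = 1369, and 1369 − 12 = 1357 = 23·59.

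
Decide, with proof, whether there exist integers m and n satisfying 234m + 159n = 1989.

gcd(234, 159) = 3, and 3 divides 1989, so integer solutions exist.
Dividing through by 3 reduces the equation to 78m + 53n = 663.
Run the Euclidean algorithm on 78 and 53: 78 = 1·53 + 25, 53 = 2·25 + 3, 25 = 8·3 + 1, 3 = 3·1 + 0.
Back-substituting, 1 = 25 − 8·3 = 25 − 8·(53 − 2·25) = −8·53 + 17·25 = −8·53 + 17·(78 − 1·53) = 17·78 − 25·53; that is, 78·17 + 53·(-25) = 1.
Scaling by 663 gives the particular solution (m, n) = (11271, -16575).
The general solution is m = 11271 + 53k, n = -16575 − 78k; taking k = -212 gives the smaller pair m = 35, n = -39.
Check: 234·35 + 159·(-39) = 8190 − 6201 = 1989. ✓

m = 35, n = -39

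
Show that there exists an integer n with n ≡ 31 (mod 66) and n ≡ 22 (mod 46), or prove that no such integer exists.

No such integer exists.

gcd(66, 46) = 2. If n ≡ 31 (mod 66) and n ≡ 22 (mod 46), then n ≡ 31 (mod 2) and n ≡ 22 (mod 2).
However 31 ≡ 1 and 22 ≡ 0 (mod 2), and 1 ≠ 0.
Hence the system has no solution.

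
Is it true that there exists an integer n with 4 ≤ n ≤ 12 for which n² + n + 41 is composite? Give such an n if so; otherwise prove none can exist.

The values for n = 4, 5, …, 12 are 61, 71, 83, 97, 113, 131, 151, 173, 197, and each of these is prime.
So no value in the range makes the expression composite.

There is no such integer n in that range.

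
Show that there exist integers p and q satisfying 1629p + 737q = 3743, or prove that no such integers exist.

Since gcd(1629, 737) = 1, every integer is an integer combination of 1629 and 737.
Run the Euclidean algorithm on 1629 and 737: 1629 = 2·737 + 155, 737 = 4·155 + 117, 155 = 1·117 + 38, 117 = 3·38 + 3, 38 = 12·3 + 2, 3 = 1·2 + 1, 2 = 2·1 + 0.
Working back up the chain: 1 = 3 − 1·2 = 3 − (38 − 12·3) = −38 + 13·3 = −38 + 13·(117 − 3·38) = 13·117 − 40·38 = 13·117 − 40·(155 − 1·117) = −40·155 + 53·117 = −40·155 + 53·(737 − 4·155) = 53·737 − 252·155 = 53·737 − 252·(1629 − 2·737) = −252·1629 + 557·737. So 1629·(-252) + 737·557 = 1.
Multiplying through by 3743: p = (-252)·3743 = -943236, q = 557·3743 = 2084851 is a solution.
Shifting by a multiple of (737, −1629) keeps it a solution: p = -943236 + 1280·737 = 124, q = 2084851 − 1280·1629 = -269.
Check: 1629·124 + 737·(-269) = 201996 − 198253 = 3743. ✓

p = 124, q = -269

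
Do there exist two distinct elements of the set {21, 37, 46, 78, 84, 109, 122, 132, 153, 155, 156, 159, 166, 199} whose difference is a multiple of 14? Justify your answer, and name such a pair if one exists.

Reduce each element modulo 14: 21↦7, 37↦9, 46↦4, 78↦8, 84↦0, 109↦11, 122↦10, 132↦6, 153↦13, 155↦1, 156↦2, 159↦5, 166↦12, 199↦3.
No residue repeats among the 14 elements, so no pair has difference ≡ 0 (mod 14).

No such pair exists.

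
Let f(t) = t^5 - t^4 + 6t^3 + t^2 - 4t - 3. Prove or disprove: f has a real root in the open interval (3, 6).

No.

The endpoint values f(3) = 318 and f(6) = 7785 are both positive. Claim: f(t) > 0 for every t in (3, 6).
Shift to the endpoint 3: with t = 3 + u (0 < u < 3), one computes f(3 + u) = u^5 + 14u^4 + 84u^3 + 271u^2 + 461u + 318.
The nonzero coefficients here are all positive, so for u > 0 every term is positive (or zero), and the constant term 318 is strictly positive.
So f is strictly positive on (3, 6); no root exists in the interval.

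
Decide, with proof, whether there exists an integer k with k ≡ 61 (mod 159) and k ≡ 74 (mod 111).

No such integer exists.

gcd(159, 111) = 3. If k ≡ 61 (mod 159) and k ≡ 74 (mod 111), then k ≡ 61 (mod 3) and k ≡ 74 (mod 3).
These are incompatible: 61 − 74 = -13 is not divisible by 3.
Hence the system has no solution.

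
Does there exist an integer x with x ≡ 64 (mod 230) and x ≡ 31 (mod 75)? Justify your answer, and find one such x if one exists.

No, no such integer exists.

Reduce both congruences modulo 5, which divides 230 and 75: they say x ≡ 64 (mod 5) and x ≡ 31 (mod 5).
These are incompatible: 64 − 31 = 33 is not divisible by 5.
So no integer satisfies both congruences.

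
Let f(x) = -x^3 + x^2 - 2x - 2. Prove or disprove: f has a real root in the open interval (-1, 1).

Yes, f has a root in the interval.

f(-1) = 2 and f(1) = -4, which have opposite signs.
Since f is a polynomial it is continuous on [-1, 1].
By the Intermediate Value Theorem f must vanish at some point of (-1, 1).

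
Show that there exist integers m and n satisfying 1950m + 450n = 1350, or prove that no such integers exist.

Since gcd(1950, 450) = 150 and 1350 = 150·9, Bézout's identity guarantees a solution.
Dividing through by 150 reduces the equation to 13m + 3n = 9.
Dividing repeatedly: 13 = 4·3 + 1, 3 = 3·1 + 0.
Working back up the chain: 1 = 13 − 4·3. So 13·1 + 3·(-4) = 1.
Multiplying through by 9: m = 1·9 = 9, n = (-4)·9 = -36 is a solution.
Subtracting 3·3 from m and adding 3·13 to n gives the tidier solution (0, 3).
Check: 1950·0 + 450·3 = 0 + 1350 = 1350. ✓

m = 0, n = 3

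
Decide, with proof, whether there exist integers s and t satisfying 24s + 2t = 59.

gcd(24, 2) = 2, so every integer of the form 24s + 2t is a multiple of 2.
However 59 leaves remainder 1 on division by 2.
Therefore 24s + 2t = 59 has no solution in integers.

There are no such integers.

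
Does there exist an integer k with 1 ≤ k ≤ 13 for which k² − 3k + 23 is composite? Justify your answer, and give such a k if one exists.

k = 9

At k = 9: 9² − 3·9 + 23 = 77 = 7·11, which is composite.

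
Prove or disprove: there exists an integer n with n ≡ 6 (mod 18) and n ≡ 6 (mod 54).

n = 6

The moduli are not coprime: gcd(18, 54) = 18. Compatibility requires 18 ∣ (6 − 6) = 0, which holds, so solutions exist.
The smallest candidate n = 6 works directly: 6 ≡ 6 (mod 54).
Check: 6 mod 18 = 6, 6 mod 54 = 6. ✓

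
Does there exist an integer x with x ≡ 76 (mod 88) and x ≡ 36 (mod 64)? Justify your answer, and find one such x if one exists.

x = 164

The moduli are not coprime: gcd(88, 64) = 8. Compatibility requires 8 ∣ (36 − 76) = -40, which holds, so solutions exist.
The integers ≡ 76 (mod 88) are 76, 164, …; their remainders mod 64 are 12, 36, so x = 164 is the first that is ≡ 36 (mod 64).
Indeed 164 ≡ 76 (mod 88) and 164 ≡ 36 (mod 64).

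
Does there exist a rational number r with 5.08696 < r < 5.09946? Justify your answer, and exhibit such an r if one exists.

Scale by 11: the interval becomes (55.95656, 56.09406), which contains the integer 56.
Dividing back, 5.08696 < 56/11 < 5.09946, and 56/11 is rational.

r = 56/11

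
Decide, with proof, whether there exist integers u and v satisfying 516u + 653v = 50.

u = 33, v = -26

516 and 653 are coprime, so 516u + 653v ranges over all of ℤ.
Run the Euclidean algorithm on 653 and 516: 653 = 1·516 + 137, 516 = 3·137 + 105, 137 = 1·105 + 32, 105 = 3·32 + 9, 32 = 3·9 + 5, 9 = 1·5 + 4, 5 = 1·4 + 1, 4 = 4·1 + 0.
Working back up the chain: 1 = 5 − 1·4 = 5 − (9 − 1·5) = −9 + 2·5 = −9 + 2·(32 − 3·9) = 2·32 − 7·9 = 2·32 − 7·(105 − 3·32) = −7·105 + 23·32 = −7·105 + 23·(137 − 1·105) = 23·137 − 30·105 = 23·137 − 30·(516 − 3·137) = −30·516 + 113·137 = −30·516 + 113·(653 − 1·516) = 113·653 − 143·516. So 516·(-143) + 653·113 = 1.
Scaling by 50 gives the particular solution (u, v) = (-7150, 5650).
Shifting by a multiple of (653, −516) keeps it a solution: u = -7150 + 11·653 = 33, v = 5650 − 11·516 = -26.
Indeed 516·33 + 653·(-26) = 17028 − 16978 = 50.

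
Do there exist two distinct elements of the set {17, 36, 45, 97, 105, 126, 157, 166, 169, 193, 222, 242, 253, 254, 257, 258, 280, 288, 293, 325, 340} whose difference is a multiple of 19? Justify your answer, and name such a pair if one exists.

Yes: 17 and 36.

Reduce each element mod 19: 17↦17, 36↦17, 45↦7, 97↦2, 105↦10, 126↦12, 157↦5, 166↦14, 169↦17, 193↦3, 222↦13, 242↦14, 253↦6, 254↦7, 257↦10, 258↦11, 280↦14, 288↦3, 293↦8, 325↦2, 340↦17. The residue 17 repeats (at 17 and 36), and 36 − 17 = 19 = 1·19.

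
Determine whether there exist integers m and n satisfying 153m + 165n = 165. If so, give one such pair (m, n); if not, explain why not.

m = 0, n = 1

Every value of 153m + 165n is a multiple of gcd(153, 165) = 3; since 3 ∣ 165, solutions exist.
Dividing through by 3 reduces the equation to 51m + 55n = 55.
Run the Euclidean algorithm on 55 and 51: 55 = 1·51 + 4, 51 = 12·4 + 3, 4 = 1·3 + 1, 3 = 3·1 + 0.
Unwinding: 1 = 4 − 1·3 = 4 − (51 − 12·4) = −51 + 13·4 = −51 + 13·(55 − 1·51) = 13·55 − 14·51, i.e. 51·(-14) + 55·13 = 1.
Scaling by 55 gives the particular solution (m, n) = (-770, 715).
The general solution is m = -770 + 55k, n = 715 − 51k; taking k = 14 gives the smaller pair m = 0, n = 1.
Indeed 153·0 + 165·1 = 0 + 165 = 165.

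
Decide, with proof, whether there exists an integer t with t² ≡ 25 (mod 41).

t = 36

t = 36 works: 36² = 1296, and 1296 − 25 = 1271 = 31·41.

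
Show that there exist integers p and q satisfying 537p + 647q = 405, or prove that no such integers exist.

p = 261, q = -216

537 and 647 are coprime, so 537p + 647q ranges over all of ℤ.
Run the Euclidean algorithm on 647 and 537: 647 = 1·537 + 110, 537 = 4·110 + 97, 110 = 1·97 + 13, 97 = 7·13 + 6, 13 = 2·6 + 1, 6 = 6·1 + 0.
Unwinding: 1 = 13 − 2·6 = 13 − 2·(97 − 7·13) = −2·97 + 15·13 = −2·97 + 15·(110 − 1·97) = 15·110 − 17·97 = 15·110 − 17·(537 − 4·110) = −17·537 + 83·110 = −17·537 + 83·(647 − 1·537) = 83·647 − 100·537, i.e. 537·(-100) + 647·83 = 1.
Multiplying through by 405: p = (-100)·405 = -40500, q = 83·405 = 33615 is a solution.
Adding 63·647 to p and subtracting 63·537 from q gives the tidier solution (261, -216).
Indeed 537·261 + 647·(-216) = 140157 − 139752 = 405.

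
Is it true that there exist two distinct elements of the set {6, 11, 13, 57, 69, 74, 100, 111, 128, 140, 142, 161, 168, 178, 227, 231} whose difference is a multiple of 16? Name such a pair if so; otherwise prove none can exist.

There is no such pair.

Reduce each element modulo 16: 6↦6, 11↦11, 13↦13, 57↦9, 69↦5, 74↦10, 100↦4, 111↦15, 128↦0, 140↦12, 142↦14, 161↦1, 168↦8, 178↦2, 227↦3, 231↦7.
These 16 residues are pairwise different, hence no difference of two elements is divisible by 16.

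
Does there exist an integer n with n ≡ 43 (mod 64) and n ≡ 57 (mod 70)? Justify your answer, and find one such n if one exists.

Here gcd(64, 70) = 2, and both 43 and 57 leave remainder 1 mod 2, so the system is consistent.
Put n = 43 + 64t, so we need 64t ≡ 14 (mod 70), equivalently (divide by 2) 32t ≡ 7 (mod 35).
Since 32·23 = 736 = 21·35 + 1, the inverse of 32 mod 35 is 23.
Therefore t ≡ 23·7 = 161 ≡ 21 (mod 35).
Then n = 43 + 64·21 = 1387.
Indeed 1387 ≡ 43 (mod 64) and 1387 ≡ 57 (mod 70).

n = 1387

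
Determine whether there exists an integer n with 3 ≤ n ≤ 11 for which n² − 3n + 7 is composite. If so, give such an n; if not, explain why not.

At n = 11: 11² − 3·11 + 7 = 95 = 5·19, which is composite.

n = 11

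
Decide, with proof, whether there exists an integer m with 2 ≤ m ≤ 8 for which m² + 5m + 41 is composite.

At m = 4: 4² + 5·4 + 41 = 77 = 7·11, which is composite.

m = 4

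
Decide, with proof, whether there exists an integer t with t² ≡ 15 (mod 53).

t = 11 works: 11² = 121, and 121 − 15 = 106 = 2·53.

t = 11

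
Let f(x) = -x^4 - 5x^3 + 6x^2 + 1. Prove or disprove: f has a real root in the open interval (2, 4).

No.

The endpoint values f(2) = -31 and f(4) = -479 are both negative. Claim: f(x) < 0 for every x in (2, 4).
Shift to the endpoint 2: with x = 2 + u (0 < u < 2), one computes f(2 + u) = -u^4 - 13u^3 - 48u^2 - 68u - 31.
The nonzero coefficients here are all negative, so for u > 0 every term is negative (or zero), and the constant term -31 is strictly negative.
Therefore f(x) < 0 throughout (2, 4), and f has no zero there.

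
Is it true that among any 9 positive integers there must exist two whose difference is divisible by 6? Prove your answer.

True.

There are exactly 6 possible remainders on division by 6.
Placing 9 integers into 6 classes, some class receives at least two — say a and b.
Their difference a − b is then a multiple of 6.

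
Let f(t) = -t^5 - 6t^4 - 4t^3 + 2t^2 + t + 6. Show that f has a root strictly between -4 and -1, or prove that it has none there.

Yes, f has a root in the interval.

f(-4) = -222 and f(-1) = 6, which have opposite signs.
As a polynomial, f is continuous on every closed interval.
By the Intermediate Value Theorem f must vanish at some point of (-4, -1).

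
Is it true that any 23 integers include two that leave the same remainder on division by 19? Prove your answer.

Yes.

Each integer lies in one of the 19 residue classes modulo 19.
With 23 integers and only 19 classes, the pigeonhole principle forces two of them, say a and b, into the same class.
So a and b have equal remainders mod 19, which is exactly what was to be shown.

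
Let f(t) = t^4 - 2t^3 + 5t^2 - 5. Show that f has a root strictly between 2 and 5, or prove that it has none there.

f has no root in that interval.

f(2) = 15 and f(5) = 495, both positive, so a sign-change argument is unavailable; we show f keeps this sign on the whole interval.
Substitute t = 2 + u, where 0 < u < 3 on the interval. Expanding, f(2 + u) = u^4 + 6u^3 + 17u^2 + 28u + 15.
All 5 nonzero coefficients of this polynomial in u are positive; hence for u > 0 the value is a sum of positive terms (the constant 15 among them).
Therefore f(t) > 0 throughout (2, 5), and f has no zero there.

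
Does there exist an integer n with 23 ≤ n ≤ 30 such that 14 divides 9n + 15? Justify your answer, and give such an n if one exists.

At n = 23, 9·23 + 15 = 222 ≡ 12 (mod 14), and each step in n adds 9, giving residues 12, 7, 2, 11, 6, 1, 10, 5 for n = 23, 24, …, 30.
The residue 0 does not occur, so no n in [23, 30] makes 9n + 15 a multiple of 14.

No such integer n in that range exists.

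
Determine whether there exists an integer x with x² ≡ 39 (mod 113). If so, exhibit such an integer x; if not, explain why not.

No, no such integer exists.

Apply Euler's criterion with the prime 113: 39 is a quadratic residue iff 39^56 ≡ 1 (mod 113), and a non-residue iff it is ≡ −1.
Squaring successively (mod 113): 39^2 = 1521 ≡ 52; 39^4 ≡ 52² = 2704 ≡ 105; 39^8 ≡ 105² = 11025 ≡ 64; 39^16 ≡ 64² = 4096 ≡ 28; 39^32 ≡ 28² = 784 ≡ 106.
Since 56 = 32 + 16 + 8, 39^56 ≡ 106 · 28 · 64; multiplying out mod 113: 106·28 = 2968 ≡ 30, then 30·64 = 1920 ≡ 112. Thus 39^56 ≡ 112 ≡ −1 (mod 113).
By Euler's criterion 39 is a quadratic non-residue mod 113: no x satisfies x² ≡ 39 (mod 113).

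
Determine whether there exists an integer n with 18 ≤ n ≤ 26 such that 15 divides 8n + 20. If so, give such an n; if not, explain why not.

n = 20

At n = 20 we get 8·20 + 20 = 180, and 180 = 15·12.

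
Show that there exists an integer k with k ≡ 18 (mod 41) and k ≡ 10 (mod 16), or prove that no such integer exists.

Since 41 and 16 share no common factor, CRT says the pair of congruences has a solution (unique mod 656).
Any solution of the first congruence is k = 18 + 41t; substituting into the second, 41t ≡ 10 − 18 ≡ 8 (mod 16).
41 ≡ 9 (mod 16), so this reads 9t ≡ 8 (mod 16). Since 9·9 = 81 = 5·16 + 1, the inverse of 9 mod 16 is 9.
Multiplying by 9: t ≡ 9·8 = 72 ≡ 8 (mod 16).
With t = 8: k = 18 + 41·8 = 346.
Check: 346 mod 41 = 18, 346 mod 16 = 10. ✓

k = 346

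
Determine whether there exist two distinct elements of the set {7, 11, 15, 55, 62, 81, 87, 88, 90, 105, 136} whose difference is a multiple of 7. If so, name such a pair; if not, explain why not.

7 mod 7 = 0 and 105 mod 7 = 0, so 105 − 7 = 98 = 14·7.

7 and 105 are such a pair.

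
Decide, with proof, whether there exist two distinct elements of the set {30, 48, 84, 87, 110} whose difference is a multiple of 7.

Reduce each element modulo 7: 30↦2, 48↦6, 84↦0, 87↦3, 110↦5.
These 5 residues are pairwise different, hence no difference of two elements is divisible by 7.

There is no such pair.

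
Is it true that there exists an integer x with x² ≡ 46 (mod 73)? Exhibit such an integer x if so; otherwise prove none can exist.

x = 51

x = 51 works: 51² = 2601, and 2601 − 46 = 2555 = 35·73.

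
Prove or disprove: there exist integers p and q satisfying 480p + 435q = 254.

No, no such integers exist.

Both 480 and 435 are divisible by gcd(480, 435) = 15, hence so is any combination 480p + 435q.
However 254 leaves remainder 14 on division by 15.
Therefore 480p + 435q = 254 has no solution in integers.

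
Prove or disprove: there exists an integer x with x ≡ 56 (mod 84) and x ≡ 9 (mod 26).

gcd(84, 26) = 2. If x ≡ 56 (mod 84) and x ≡ 9 (mod 26), then x ≡ 56 (mod 2) and x ≡ 9 (mod 2).
However 56 ≡ 0 and 9 ≡ 1 (mod 2), and 0 ≠ 1.
So no integer satisfies both congruences.

No, no such integer exists.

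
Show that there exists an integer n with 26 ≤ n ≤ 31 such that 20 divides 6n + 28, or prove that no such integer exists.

For n = 26, 27, …, 31 the values of 6n + 28 modulo 20 are 4, 10, 16, 2, 8, 14 respectively.
Since 0 is absent from this list, 20 ∤ 6n + 28 for every n with 26 ≤ n ≤ 31.

No such integer n in that range exists.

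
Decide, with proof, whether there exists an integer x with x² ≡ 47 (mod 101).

x = 59

Take x = 59. Then 59² = 3481 = 34·101 + 47, so 59² ≡ 47 (mod 101).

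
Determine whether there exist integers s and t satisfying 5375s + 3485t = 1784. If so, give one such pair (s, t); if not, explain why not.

No, no such integers exist.

Both 5375 and 3485 are divisible by gcd(5375, 3485) = 5, hence so is any combination 5375s + 3485t.
However 1784 leaves remainder 4 on division by 5.
So the equation is unsolvable over ℤ.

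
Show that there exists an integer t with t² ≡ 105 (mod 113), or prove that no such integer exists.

t = 61

Take t = 61. Then 61² = 3721 = 32·113 + 105, so 61² ≡ 105 (mod 113).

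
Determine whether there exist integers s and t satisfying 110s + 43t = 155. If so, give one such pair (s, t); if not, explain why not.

Since gcd(110, 43) = 1, every integer is an integer combination of 110 and 43.
Euclidean algorithm: 110 = 2·43 + 24, 43 = 1·24 + 19, 24 = 1·19 + 5, 19 = 3·5 + 4, 5 = 1·4 + 1, 4 = 4·1 + 0.
Back-substituting, 1 = 5 − 1·4 = 5 − (19 − 3·5) = −19 + 4·5 = −19 + 4·(24 − 1·19) = 4·24 − 5·19 = 4·24 − 5·(43 − 1·24) = −5·43 + 9·24 = −5·43 + 9·(110 − 2·43) = 9·110 − 23·43; that is, 110·9 + 43·(-23) = 1.
Scaling by 155 gives the particular solution (s, t) = (1395, -3565).
Shifting by a multiple of (43, −110) keeps it a solution: s = 1395 − 32·43 = 19, t = -3565 + 32·110 = -45.
Indeed 110·19 + 43·(-45) = 2090 − 1935 = 155.

s = 19, t = -45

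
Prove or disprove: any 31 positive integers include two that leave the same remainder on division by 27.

Each integer lies in one of the 27 residue classes modulo 27.
With 31 integers and only 27 classes, the pigeonhole principle forces two of them, say a and b, into the same class.
That is, a and b leave the same remainder on division by 27, as claimed.

True.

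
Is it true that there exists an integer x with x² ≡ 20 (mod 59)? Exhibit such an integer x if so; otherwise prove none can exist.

x = 16 works: 16² = 256, and 256 − 20 = 236 = 4·59.

x = 16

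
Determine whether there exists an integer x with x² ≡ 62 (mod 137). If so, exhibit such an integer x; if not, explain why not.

137 is prime, so by Euler's criterion 62 is a square mod 137 iff 62^((137−1)/2) = 62^68 ≡ 1 (mod 137).
Repeated squaring mod 137: 62^2 = 3844 ≡ 8; 62^4 ≡ 8² = 64 ≡ 64; 62^8 ≡ 64² = 4096 ≡ 123; 62^16 ≡ 123² = 15129 ≡ 59; 62^32 ≡ 59² = 3481 ≡ 56; 62^64 ≡ 56² = 3136 ≡ 122.
Since 68 = 64 + 4, 62^68 ≡ 122 · 64; multiplying out mod 137: 122·64 = 7808 ≡ 136. Thus 62^68 ≡ 136 ≡ −1 (mod 137).
The value −1 means 62 is a non-residue modulo 137, so x² ≡ 62 (mod 137) is impossible.

No such integer exists.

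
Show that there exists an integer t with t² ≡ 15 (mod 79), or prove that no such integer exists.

No such integer exists.

Apply Euler's criterion with the prime 79: 15 is a quadratic residue iff 15^39 ≡ 1 (mod 79), and a non-residue iff it is ≡ −1.
Repeated squaring mod 79: 15^2 = 225 ≡ 67; 15^4 ≡ 67² = 4489 ≡ 65; 15^8 ≡ 65² = 4225 ≡ 38; 15^16 ≡ 38² = 1444 ≡ 22; 15^32 ≡ 22² = 484 ≡ 10.
Since 39 = 32 + 4 + 2 + 1, 15^39 ≡ 10 · 65 · 67 · 15; multiplying out mod 79: 10·65 = 650 ≡ 18, then 18·67 = 1206 ≡ 21, then 21·15 = 315 ≡ 78. Thus 15^39 ≡ 78 ≡ −1 (mod 79).
The value −1 means 15 is a non-residue modulo 79, so t² ≡ 15 (mod 79) is impossible.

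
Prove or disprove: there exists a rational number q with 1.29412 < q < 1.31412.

q = 13/10

Multiplying by 10: 10·1.29412 = 12.94120 and 10·1.31412 = 13.14120, so the integer 13 lies strictly between them.
So q = 13/10 works: it is a ratio of integers, and dividing 10·1.29412 < 13 < 10·1.31412 through by 10 gives 1.29412 < 13/10 < 1.31412.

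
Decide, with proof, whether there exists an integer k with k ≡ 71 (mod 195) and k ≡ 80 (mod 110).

No such integer exists.

Reduce both congruences modulo 5, which divides 195 and 110: they say k ≡ 71 (mod 5) and k ≡ 80 (mod 5).
However 71 ≡ 1 and 80 ≡ 0 (mod 5), and 1 ≠ 0.
So no integer satisfies both congruences.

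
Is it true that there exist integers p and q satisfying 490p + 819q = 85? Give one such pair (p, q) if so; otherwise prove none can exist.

gcd(490, 819) = 7, so every integer of the form 490p + 819q is a multiple of 7.
But 85 = 7·12 + 1, so 7 ∤ 85.
Hence no integers p, q satisfy the equation.

No such integers exist.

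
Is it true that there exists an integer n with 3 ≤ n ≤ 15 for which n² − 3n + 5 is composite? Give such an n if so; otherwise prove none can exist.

n = 10

At n = 10: 10² − 3·10 + 5 = 75 = 3·25, which is composite.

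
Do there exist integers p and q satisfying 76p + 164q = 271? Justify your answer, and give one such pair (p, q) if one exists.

Any value of 76p + 164q is a multiple of gcd(76, 164) = 4.
But 271 is not a multiple of 4 (it leaves remainder 3).
Hence no integers p, q satisfy the equation.

No, no such integers exist.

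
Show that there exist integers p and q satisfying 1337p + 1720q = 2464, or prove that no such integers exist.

p = 272, q = -210

Since gcd(1337, 1720) = 1, every integer is an integer combination of 1337 and 1720.
Run the Euclidean algorithm on 1720 and 1337: 1720 = 1·1337 + 383, 1337 = 3·383 + 188, 383 = 2·188 + 7, 188 = 26·7 + 6, 7 = 1·6 + 1, 6 = 6·1 + 0.
Back-substituting, 1 = 7 − 1·6 = 7 − (188 − 26·7) = −188 + 27·7 = −188 + 27·(383 − 2·188) = 27·383 − 55·188 = 27·383 − 55·(1337 − 3·383) = −55·1337 + 192·383 = −55·1337 + 192·(1720 − 1·1337) = 192·1720 − 247·1337; that is, 1337·(-247) + 1720·192 = 1.
Scaling by 2464 gives the particular solution (p, q) = (-608608, 473088).
The general solution is p = -608608 + 1720k, q = 473088 − 1337k; taking k = 354 gives the smaller pair p = 272, q = -210.
Check: 1337·272 + 1720·(-210) = 363664 − 361200 = 2464. ✓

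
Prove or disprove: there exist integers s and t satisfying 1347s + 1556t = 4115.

s = 293, t = -251

Since gcd(1347, 1556) = 1, every integer is an integer combination of 1347 and 1556.
Run the Euclidean algorithm on 1556 and 1347: 1556 = 1·1347 + 209, 1347 = 6·209 + 93, 209 = 2·93 + 23, 93 = 4·23 + 1, 23 = 23·1 + 0.
Working back up the chain: 1 = 93 − 4·23 = 93 − 4·(209 − 2·93) = −4·209 + 9·93 = −4·209 + 9·(1347 − 6·209) = 9·1347 − 58·209 = 9·1347 − 58·(1556 − 1·1347) = −58·1556 + 67·1347. So 1347·67 + 1556·(-58) = 1.
Scaling by 4115 gives the particular solution (s, t) = (275705, -238670).
Subtracting 177·1556 from s and adding 177·1347 to t gives the tidier solution (293, -251).
Indeed 1347·293 + 1556·(-251) = 394671 − 390556 = 4115.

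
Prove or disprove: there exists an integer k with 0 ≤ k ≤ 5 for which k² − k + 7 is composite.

k = 2

At k = 2: 2² − 2 + 7 = 9 = 3·3, which is composite.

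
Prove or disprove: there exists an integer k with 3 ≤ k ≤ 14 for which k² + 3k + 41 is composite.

At k = 5: 5² + 3·5 + 41 = 81 = 3·27, which is composite.

k = 5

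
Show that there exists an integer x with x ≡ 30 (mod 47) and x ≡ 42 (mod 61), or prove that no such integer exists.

x = 1628

The moduli 47 and 61 are coprime, so by the Chinese Remainder Theorem a unique solution modulo 2867 exists.
Write x = 30 + 47t and require 30 + 47t ≡ 42 (mod 61), i.e. 47t ≡ 12 (mod 61).
To invert 47 modulo 61: 61 = 1·47 + 14, 47 = 3·14 + 5, 14 = 2·5 + 4, 5 = 1·4 + 1, 4 = 4·1 + 0, and unwinding, 1 = 5 − 1·4 = 5 − (14 − 2·5) = −14 + 3·5 = −14 + 3·(47 − 3·14) = 3·47 − 10·14 = 3·47 − 10·(61 − 1·47) = −10·61 + 13·47. Thus 47⁻¹ ≡ 13 (mod 61).
Multiplying by 13: t ≡ 13·12 = 156 ≡ 34 (mod 61).
Taking t = 34 gives x = 30 + 47·34 = 1628.
Verify: 1628 = 34·47 + 30 and 1628 = 26·61 + 42. ✓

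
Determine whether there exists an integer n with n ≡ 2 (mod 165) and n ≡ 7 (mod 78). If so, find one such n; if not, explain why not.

Both moduli are multiples of 3 = gcd(165, 78), so any solution would satisfy n ≡ 2 and n ≡ 7 modulo 3 simultaneously.
But 2 mod 3 = 2 while 7 mod 3 = 1, a contradiction.
Therefore no such n exists.

No such integer exists.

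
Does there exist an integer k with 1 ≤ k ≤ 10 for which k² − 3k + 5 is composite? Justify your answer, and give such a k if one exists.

k = 10

At k = 10: 10² − 3·10 + 5 = 75 = 3·25, which is composite.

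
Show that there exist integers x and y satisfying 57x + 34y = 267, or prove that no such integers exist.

Since gcd(57, 34) = 1, every integer is an integer combination of 57 and 34.
Dividing repeatedly: 57 = 1·34 + 23, 34 = 1·23 + 11, 23 = 2·11 + 1, 11 = 11·1 + 0.
Back-substituting, 1 = 23 − 2·11 = 23 − 2·(34 − 1·23) = −2·34 + 3·23 = −2·34 + 3·(57 − 1·34) = 3·57 − 5·34; that is, 57·3 + 34·(-5) = 1.
Times 267: 57·801 + 34·(-1335) = 267, so (801, -1335) solves it.
Subtracting 23·34 from x and adding 23·57 to y gives the tidier solution (19, -24).
Indeed 57·19 + 34·(-24) = 1083 − 816 = 267.

x = 19, y = -24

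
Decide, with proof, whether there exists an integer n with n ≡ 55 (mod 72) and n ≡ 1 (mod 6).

n = 55

gcd(72, 6) = 6. A simultaneous solution exists iff 55 ≡ 1 (mod 6); here 55 mod 6 = 1 = 1 mod 6, so it does.
In fact n = 55 itself already satisfies 55 mod 6 = 1.
Check: 55 mod 72 = 55, 55 mod 6 = 1. ✓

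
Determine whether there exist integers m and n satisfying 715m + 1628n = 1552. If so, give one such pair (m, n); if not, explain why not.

No, no such integers exist.

Both 715 and 1628 are divisible by gcd(715, 1628) = 11, hence so is any combination 715m + 1628n.
But 1552 = 11·141 + 1, so 11 ∤ 1552.
So the equation is unsolvable over ℤ.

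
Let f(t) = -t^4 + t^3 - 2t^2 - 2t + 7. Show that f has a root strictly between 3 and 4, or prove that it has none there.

f(3) = -71 and f(4) = -225, both negative, so a sign-change argument is unavailable; we show f keeps this sign on the whole interval.
Shift to the endpoint 3: with t = 3 + u (0 < u < 1), one computes f(3 + u) = -u^4 - 11u^3 - 47u^2 - 95u - 71.
All 5 nonzero coefficients of this polynomial in u are negative; hence for u > 0 the value is a sum of negative terms (the constant -71 among them).
So f is strictly negative on (3, 4); no root exists in the interval.

f has no root in that interval.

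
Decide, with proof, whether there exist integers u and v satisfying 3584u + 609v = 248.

Any value of 3584u + 609v is a multiple of gcd(3584, 609) = 7.
But 248 = 7·35 + 3, so 7 ∤ 248.
So the equation is unsolvable over ℤ.

No such integers exist.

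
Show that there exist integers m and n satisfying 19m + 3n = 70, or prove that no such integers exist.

m = 1, n = 17

Since gcd(19, 3) = 1, every integer is an integer combination of 19 and 3.
Run the Euclidean algorithm on 19 and 3: 19 = 6·3 + 1, 3 = 3·1 + 0.
Unwinding: 1 = 19 − 6·3, i.e. 19·1 + 3·(-6) = 1.
Times 70: 19·70 + 3·(-420) = 70, so (70, -420) solves it.
The general solution is m = 70 + 3k, n = -420 − 19k; taking k = -23 gives the smaller pair m = 1, n = 17.
Indeed 19·1 + 3·17 = 19 + 51 = 70.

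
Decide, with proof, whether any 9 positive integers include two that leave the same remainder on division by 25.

Take the 9 consecutive integers 18, 19, …, 26: their residues mod 25 are all distinct because 9 ≤ 25.
So no two of them leave the same remainder on division by 25; the claim fails for this set.

No; for instance {18, 19, 20, 21, 22, 23, 24, 25, 26} is a counterexample.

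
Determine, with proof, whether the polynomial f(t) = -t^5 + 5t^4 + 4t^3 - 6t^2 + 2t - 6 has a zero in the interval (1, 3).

Such a root exists.

f(1) = -2 and f(3) = 216, which have opposite signs.
Since f is a polynomial it is continuous on [1, 3].
By the Intermediate Value Theorem, f takes the value 0 somewhere in the open interval.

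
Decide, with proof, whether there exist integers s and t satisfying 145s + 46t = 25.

Since gcd(145, 46) = 1, every integer is an integer combination of 145 and 46.
Dividing repeatedly: 145 = 3·46 + 7, 46 = 6·7 + 4, 7 = 1·4 + 3, 4 = 1·3 + 1, 3 = 3·1 + 0.
Unwinding: 1 = 4 − 1·3 = 4 − (7 − 1·4) = −7 + 2·4 = −7 + 2·(46 − 6·7) = 2·46 − 13·7 = 2·46 − 13·(145 − 3·46) = −13·145 + 41·46, i.e. 145·(-13) + 46·41 = 1.
Multiplying through by 25: s = (-13)·25 = -325, t = 41·25 = 1025 is a solution.
The general solution is s = -325 + 46k, t = 1025 − 145k; taking k = 8 gives the smaller pair s = 43, t = -135.
Indeed 145·43 + 46·(-135) = 6235 − 6210 = 25.

s = 43, t = -135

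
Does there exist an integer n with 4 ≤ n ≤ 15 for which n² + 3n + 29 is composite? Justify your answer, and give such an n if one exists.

n = 14

At n = 14: 14² + 3·14 + 29 = 267 = 3·89, which is composite.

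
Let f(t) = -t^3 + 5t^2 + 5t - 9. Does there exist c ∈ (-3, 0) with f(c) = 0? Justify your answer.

f(-3) = 48 and f(0) = -9, which have opposite signs.
As a polynomial, f is continuous on every closed interval.
So by the Intermediate Value Theorem there is a c strictly between -3 and 0 with f(c) = 0.

Yes, such a c exists.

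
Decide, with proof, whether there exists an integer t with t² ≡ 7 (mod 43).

There is no such integer.

43 is prime, so by Euler's criterion 7 is a square mod 43 iff 7^((43−1)/2) = 7^21 ≡ 1 (mod 43).
Repeated squaring mod 43: 7^2 = 49 ≡ 6; 7^4 ≡ 6² = 36 ≡ 36; 7^8 ≡ 36² = 1296 ≡ 6; 7^16 ≡ 6² = 36 ≡ 36.
Since 21 = 16 + 4 + 1, 7^21 ≡ 36 · 36 · 7; multiplying out mod 43: 36·36 = 1296 ≡ 6, then 6·7 = 42 ≡ 42. Thus 7^21 ≡ 42 ≡ −1 (mod 43).
By Euler's criterion 7 is a quadratic non-residue mod 43: no t satisfies t² ≡ 7 (mod 43).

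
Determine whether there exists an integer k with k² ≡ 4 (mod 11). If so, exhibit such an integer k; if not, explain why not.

k = 2

Take k = 2. Then 2² = 4, and since 0 ≤ 4 < 11 this is already reduced: 2² ≡ 4 (mod 11).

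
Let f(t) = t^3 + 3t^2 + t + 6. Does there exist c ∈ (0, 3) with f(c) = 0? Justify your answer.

f(0) = 6 and f(3) = 63, both positive, so a sign-change argument is unavailable; we show f keeps this sign on the whole interval.
Every nonzero coefficient of f(t) = t^3 + 3t^2 + t + 6 is positive; for t > 0 each term then has that sign, and the constant term 6 is strictly positive.
So f is strictly positive on (0, 3); no root exists in the interval.

No.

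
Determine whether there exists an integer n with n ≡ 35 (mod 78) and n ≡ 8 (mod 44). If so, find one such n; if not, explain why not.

There is no such integer.

Both moduli are multiples of 2 = gcd(78, 44), so any solution would satisfy n ≡ 35 and n ≡ 8 modulo 2 simultaneously.
However 35 ≡ 1 and 8 ≡ 0 (mod 2), and 1 ≠ 0.
Therefore no such n exists.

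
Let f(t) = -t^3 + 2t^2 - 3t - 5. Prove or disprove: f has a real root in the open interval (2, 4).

No such root exists.

Evaluate at the endpoints: f(2) = -11, f(4) = -49 — same sign (negative).
The derivative f'(t) = -3t^2 + 4t - 3 is a quadratic with discriminant 4² − 4·(-3)·(-3) = -20 < 0; it never vanishes, so it is always negative (sign of the leading coefficient).
So f is strictly decreasing; between 2 and 4 its values lie between f(2) = -11 and f(4) = -49, all negative. Therefore f has no root in (2, 4).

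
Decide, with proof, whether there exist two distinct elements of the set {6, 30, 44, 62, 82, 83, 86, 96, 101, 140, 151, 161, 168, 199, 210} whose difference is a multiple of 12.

Both 6 and 30 leave remainder 6 on division by 12; their difference 24 = 2·12 is a multiple of 12.

6 and 30 are such a pair.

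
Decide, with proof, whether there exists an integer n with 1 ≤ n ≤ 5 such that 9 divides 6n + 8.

No, no such integer n in that range exists.

For n = 1, 2, …, 5 the values of 6n + 8 modulo 9 are 5, 2, 8, 5, 2 respectively.
None is 0, so 9 never divides 6n + 8 on this range.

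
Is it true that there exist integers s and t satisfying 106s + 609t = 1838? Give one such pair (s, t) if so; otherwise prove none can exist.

106 and 609 are coprime, so 106s + 609t ranges over all of ℤ.
Euclidean algorithm: 609 = 5·106 + 79, 106 = 1·79 + 27, 79 = 2·27 + 25, 27 = 1·25 + 2, 25 = 12·2 + 1, 2 = 2·1 + 0.
Working back up the chain: 1 = 25 − 12·2 = 25 − 12·(27 − 1·25) = −12·27 + 13·25 = −12·27 + 13·(79 − 2·27) = 13·79 − 38·27 = 13·79 − 38·(106 − 1·79) = −38·106 + 51·79 = −38·106 + 51·(609 − 5·106) = 51·609 − 293·106. So 106·(-293) + 609·51 = 1.
Multiplying through by 1838: s = (-293)·1838 = -538534, t = 51·1838 = 93738 is a solution.
The general solution is s = -538534 + 609k, t = 93738 − 106k; taking k = 885 gives the smaller pair s = 431, t = -72.
Check: 106·431 + 609·(-72) = 45686 − 43848 = 1838. ✓

s = 431, t = -72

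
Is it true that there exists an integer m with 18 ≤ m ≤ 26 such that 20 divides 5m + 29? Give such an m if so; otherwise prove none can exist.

For m = 18, 19, …, 26 the values of 5m + 29 modulo 20 are 19, 4, 9, 14, 19, 4, 9, 14, 19 respectively.
None is 0, so 20 never divides 5m + 29 on this range.

There is no such integer m in that range.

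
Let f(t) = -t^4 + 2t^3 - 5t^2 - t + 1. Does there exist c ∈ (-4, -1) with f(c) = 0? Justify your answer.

f has no root in that interval.

The endpoint values f(-4) = -459 and f(-1) = -6 are both negative. Claim: f(t) < 0 for every t in (-4, -1).
Shift to the endpoint -1: with t = -1 − u (0 < u < 3), one computes f(-1 − u) = -u^4 - 6u^3 - 17u^2 - 19u - 6.
The nonzero coefficients here are all negative, so for u > 0 every term is negative (or zero), and the constant term -6 is strictly negative.
So f is strictly negative on (-4, -1); no root exists in the interval.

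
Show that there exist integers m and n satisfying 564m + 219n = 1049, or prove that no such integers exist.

gcd(564, 219) = 3, so every integer of the form 564m + 219n is a multiple of 3.
But 1049 is not a multiple of 3 (it leaves remainder 2).
So the equation is unsolvable over ℤ.

No such integers exist.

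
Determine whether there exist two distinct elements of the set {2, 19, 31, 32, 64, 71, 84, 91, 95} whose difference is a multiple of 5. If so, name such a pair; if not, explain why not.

2 mod 5 = 2 and 32 mod 5 = 2, so 32 − 2 = 30 = 6·5.

2 and 32 are such a pair.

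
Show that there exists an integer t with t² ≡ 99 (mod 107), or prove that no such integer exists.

t = 45

Take t = 45. Then 45² = 2025 = 18·107 + 99, so 45² ≡ 99 (mod 107).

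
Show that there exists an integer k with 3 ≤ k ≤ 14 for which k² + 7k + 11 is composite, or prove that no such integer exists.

At k = 9: 9² + 7·9 + 11 = 155 = 5·31, which is composite.

k = 9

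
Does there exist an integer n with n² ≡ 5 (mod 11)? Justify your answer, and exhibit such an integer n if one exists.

n = 4

Take n = 4. Then 4² = 16 = 1·11 + 5, so 4² ≡ 5 (mod 11).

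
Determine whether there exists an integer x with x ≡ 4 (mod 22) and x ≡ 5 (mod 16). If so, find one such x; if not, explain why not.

Both moduli are multiples of 2 = gcd(22, 16), so any solution would satisfy x ≡ 4 and x ≡ 5 modulo 2 simultaneously.
However 4 ≡ 0 and 5 ≡ 1 (mod 2), and 0 ≠ 1.
Hence the system has no solution.

No, no such integer exists.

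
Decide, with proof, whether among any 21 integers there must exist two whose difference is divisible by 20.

There are exactly 20 possible remainders on division by 20.
Placing 21 integers into 20 classes, some class receives at least two — say a and b.
Then a ≡ b (mod 20), i.e. 20 ∣ (a − b).

Yes.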